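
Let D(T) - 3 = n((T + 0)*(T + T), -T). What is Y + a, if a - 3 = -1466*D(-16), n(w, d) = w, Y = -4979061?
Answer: -5734048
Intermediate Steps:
D(T) = 3 + 2*T**2 (D(T) = 3 + (T + 0)*(T + T) = 3 + T*(2*T) = 3 + 2*T**2)
a = -754987 (a = 3 - 1466*(3 + 2*(-16)**2) = 3 - 1466*(3 + 2*256) = 3 - 1466*(3 + 512) = 3 - 1466*515 = 3 - 754990 = -754987)
Y + a = -4979061 - 754987 = -5734048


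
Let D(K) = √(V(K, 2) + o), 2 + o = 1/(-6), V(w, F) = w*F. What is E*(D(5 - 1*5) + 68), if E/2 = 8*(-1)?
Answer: -1088 - 8*I*√78/3 ≈ -1088.0 - 23.551*I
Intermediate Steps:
V(w, F) = F*w
o = -13/6 (o = -2 + 1/(-6) = -2 - ⅙ = -13/6 ≈ -2.1667)
E = -16 (E = 2*(8*(-1)) = 2*(-8) = -16)
D(K) = √(-13/6 + 2*K) (D(K) = √(2*K - 13/6) = √(-13/6 + 2*K))
E*(D(5 - 1*5) + 68) = -16*(√(-78 + 72*(5 - 1*5))/6 + 68) = -16*(√(-78 + 72*(5 - 5))/6 + 68) = -16*(√(-78 + 72*0)/6 + 68) = -16*(√(-78 + 0)/6 + 68) = -16*(√(-78)/6 + 68) = -16*((I*√78)/6 + 68) = -16*(I*√78/6 + 68) = -16*(68 + I*√78/6) = -1088 - 8*I*√78/3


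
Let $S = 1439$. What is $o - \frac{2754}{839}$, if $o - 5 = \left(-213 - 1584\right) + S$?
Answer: $- \frac{298921}{839} \approx -356.28$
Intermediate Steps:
$o = -353$ ($o = 5 + \left(\left(-213 - 1584\right) + 1439\right) = 5 + \left(-1797 + 1439\right) = 5 - 358 = -353$)
$o - \frac{2754}{839} = -353 - \frac{2754}{839} = - \frac{298921}{839}$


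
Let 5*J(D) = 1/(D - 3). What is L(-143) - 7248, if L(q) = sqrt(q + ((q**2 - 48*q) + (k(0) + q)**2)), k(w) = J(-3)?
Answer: -7248 + sqrt(42865681)/30 ≈ -7029.8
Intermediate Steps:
J(D) = 1/(5*(-3 + D)) (J(D) = 1/(5*(D - 3)) = 1/(5*(-3 + D)))
k(w) = -1/30 (k(w) = 1/(5*(-3 - 3)) = (1/5)/(-6) = (1/5)*(-1/6) = -1/30)
L(q) = sqrt(q**2 + (-1/30 + q)**2 - 47*q) (L(q) = sqrt(q + ((q**2 - 48*q) + (-1/30 + q)**2)) = sqrt(q + (q**2 + (-1/30 + q)**2 - 48*q)) = sqrt(q**2 + (-1/30 + q)**2 - 47*q))
L(-143) - 7248 = sqrt(1 - 42360*(-143) + 1800*(-143)**2)/30 - 7248 = sqrt(1 + 6057480 + 1800*20449)/30 - 7248 = sqrt(1 + 6057480 + 36808200)/30 - 7248 = sqrt(42865681)/30 - 7248 = -7248 + sqrt(42865681)/30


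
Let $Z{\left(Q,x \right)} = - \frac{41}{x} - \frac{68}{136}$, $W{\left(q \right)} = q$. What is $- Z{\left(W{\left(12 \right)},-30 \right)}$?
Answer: $- \frac{13}{15} \approx -0.86667$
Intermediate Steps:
$Z{\left(Q,x \right)} = - \frac{1}{2} - \frac{41}{x}$ ($Z{\left(Q,x \right)} = - \frac{41}{x} - \frac{1}{2} = - \frac{1}{2} - \frac{41}{x}$)
$- Z{\left(W{\left(12 \right)},-30 \right)} = - \frac{-82 - -30}{2 \left(-30\right)} = - \frac{\left(-1\right) \left(-82 + 30\right)}{2 \cdot 30} = - \frac{\left(-1\right) \left(-52\right)}{2 \cdot 30} = \left(-1\right) \frac{13}{15} = - \frac{13}{15}$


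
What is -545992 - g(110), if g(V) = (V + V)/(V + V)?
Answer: -545993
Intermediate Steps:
g(V) = 1 (g(V) = (2*V)/((2*V)) = (2*V)*(1/(2*V)) = 1)
-545992 - g(110) = -545992 - 1*1 = -545992 - 1 = -545993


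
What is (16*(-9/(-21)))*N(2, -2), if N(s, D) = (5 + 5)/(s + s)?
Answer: 120/7 ≈ 17.143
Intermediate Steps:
N(s, D) = 5/s (N(s, D) = 10/((2*s)) = 10*(1/(2*s)) = 5/s)
(16*(-9/(-21)))*N(2, -2) = (16*(-9/(-21)))*(5/2) = (16*(-9*(-1/21)))*(5*(½)) = (16*(3/7))*(5/2) = (48/7)*(5/2) = 120/7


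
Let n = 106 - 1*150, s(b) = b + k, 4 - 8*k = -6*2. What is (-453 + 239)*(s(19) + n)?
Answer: 4922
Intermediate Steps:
k = 2 (k = ½ - (-3)*2/4 = ½ - ⅛*(-12) = ½ + 3/2 = 2)
s(b) = 2 + b (s(b) = b + 2 = 2 + b)
n = -44 (n = 106 - 150 = -44)
(-453 + 239)*(s(19) + n) = (-453 + 239)*((2 + 19) - 44) = -214*(21 - 44) = -214*(-23) = 4922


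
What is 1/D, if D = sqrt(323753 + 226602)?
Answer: sqrt(550355)/550355 ≈ 0.0013480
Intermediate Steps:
D = sqrt(550355) ≈ 741.86
1/D = 1/(sqrt(550355)) = sqrt(550355)/550355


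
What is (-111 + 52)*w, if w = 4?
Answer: -236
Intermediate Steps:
(-111 + 52)*w = (-111 + 52)*4 = -59*4 = -236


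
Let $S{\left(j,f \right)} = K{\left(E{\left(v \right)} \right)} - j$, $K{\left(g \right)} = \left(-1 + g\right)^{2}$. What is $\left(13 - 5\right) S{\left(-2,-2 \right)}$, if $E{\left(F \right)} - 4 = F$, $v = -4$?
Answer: $24$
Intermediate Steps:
$E{\left(F \right)} = 4 + F$
$S{\left(j,f \right)} = 1 - j$ ($S{\left(j,f \right)} = \left(-1 + \left(4 - 4\right)\right)^{2} - j = \left(-1 + 0\right)^{2} - j = \left(-1\right)^{2} - j = 1 - j$)
$\left(13 - 5\right) S{\left(-2,-2 \right)} = \left(13 - 5\right) \left(1 - -2\right) = 8 \left(1 + 2\right) = 8 \cdot 3 = 24$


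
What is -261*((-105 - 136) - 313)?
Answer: 144594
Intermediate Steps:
-261*((-105 - 136) - 313) = -261*(-241 - 313) = -261*(-554) = 144594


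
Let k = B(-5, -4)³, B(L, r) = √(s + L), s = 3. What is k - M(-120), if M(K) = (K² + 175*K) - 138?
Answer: 6738 - 2*I*√2 ≈ 6738.0 - 2.8284*I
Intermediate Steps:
B(L, r) = √(3 + L)
M(K) = -138 + K² + 175*K
k = -2*I*√2 (k = (√(3 - 5))³ = (√(-2))³ = (I*√2)³ = -2*I*√2 ≈ -2.8284*I)
k - M(-120) = -2*I*√2 - (-138 + (-120)² + 175*(-120)) = -2*I*√2 - (-138 + 14400 - 21000) = -2*I*√2 - 1*(-6738) = -2*I*√2 + 6738 = 6738 - 2*I*√2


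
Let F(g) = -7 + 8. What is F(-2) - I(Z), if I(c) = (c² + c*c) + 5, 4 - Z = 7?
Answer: -22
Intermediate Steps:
Z = -3 (Z = 4 - 1*7 = 4 - 7 = -3)
I(c) = 5 + 2*c² (I(c) = (c² + c²) + 5 = 2*c² + 5 = 5 + 2*c²)
F(g) = 1
F(-2) - I(Z) = 1 - (5 + 2*(-3)²) = 1 - (5 + 2*9) = 1 - (5 + 18) = 1 - 1*23 = 1 - 23 = -22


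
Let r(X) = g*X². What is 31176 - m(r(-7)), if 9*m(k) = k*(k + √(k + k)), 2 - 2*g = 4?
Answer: 278183/9 + 343*I*√2/9 ≈ 30909.0 + 53.897*I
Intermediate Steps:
g = -1 (g = 1 - ½*4 = 1 - 2 = -1)
r(X) = -X²
m(k) = k*(k + √2*√k)/9 (m(k) = (k*(k + √(k + k)))/9 = (k*(k + √(2*k)))/9 = (k*(k + √2*√k))/9 = k*(k + √2*√k)/9)
31176 - m(r(-7)) = 31176 - ((-1*(-7)²)²/9 + √2*(-1*(-7)²)^(3/2)/9) = 31176 - ((-1*49)²/9 + √2*(-1*49)^(3/2)/9) = 31176 - ((⅑)*(-49)² + √2*(-49)^(3/2)/9) = 31176 - ((⅑)*2401 + √2*(-343*I)/9) = 31176 - (2401/9 - 343*I*√2/9) = 31176 + (-2401/9 + 343*I*√2/9) = 278183/9 + 343*I*√2/9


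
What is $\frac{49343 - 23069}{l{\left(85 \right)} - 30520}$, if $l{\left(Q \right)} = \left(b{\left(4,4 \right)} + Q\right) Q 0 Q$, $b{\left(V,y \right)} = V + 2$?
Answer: $- \frac{13137}{15260} \approx -0.86088$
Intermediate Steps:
$b{\left(V,y \right)} = 2 + V$
$l{\left(Q \right)} = 0$ ($l{\left(Q \right)} = \left(\left(2 + 4\right) + Q\right) Q 0 Q = \left(6 + Q\right) Q 0 Q = Q \left(6 + Q\right) 0 Q = 0 Q = 0$)
$\frac{49343 - 23069}{l{\left(85 \right)} - 30520} = \frac{49343 - 23069}{0 - 30520} = \frac{26274}{-30520} = 26274 \left(- \frac{1}{30520}\right) = - \frac{13137}{15260}$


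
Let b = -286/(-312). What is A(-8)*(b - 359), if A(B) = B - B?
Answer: 0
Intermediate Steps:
A(B) = 0
b = 11/12 (b = -286*(-1/312) = 11/12 ≈ 0.91667)
A(-8)*(b - 359) = 0*(11/12 - 359) = 0*(-4297/12) = 0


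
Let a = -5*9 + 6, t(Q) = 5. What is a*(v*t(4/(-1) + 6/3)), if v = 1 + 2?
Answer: -585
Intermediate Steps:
v = 3
a = -39 (a = -45 + 6 = -39)
a*(v*t(4/(-1) + 6/3)) = -117*5 = -39*15 = -585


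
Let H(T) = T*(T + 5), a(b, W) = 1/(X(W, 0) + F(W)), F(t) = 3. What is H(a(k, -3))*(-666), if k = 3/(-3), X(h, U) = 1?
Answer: -6993/8 ≈ -874.13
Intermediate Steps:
k = -1 (k = 3*(-⅓) = -1)
a(b, W) = ¼ (a(b, W) = 1/(1 + 3) = 1/4 = ¼)
H(T) = T*(5 + T)
H(a(k, -3))*(-666) = ((5 + ¼)/4)*(-666) = ((¼)*(21/4))*(-666) = (21/16)*(-666) = -6993/8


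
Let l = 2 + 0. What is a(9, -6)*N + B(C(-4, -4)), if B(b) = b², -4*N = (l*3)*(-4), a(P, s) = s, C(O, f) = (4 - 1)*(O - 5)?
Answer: 693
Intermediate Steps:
C(O, f) = -15 + 3*O (C(O, f) = 3*(-5 + O) = -15 + 3*O)
l = 2
N = 6 (N = -2*3*(-4)/4 = -3*(-4)/2 = -¼*(-24) = 6)
a(9, -6)*N + B(C(-4, -4)) = -6*6 + (-15 + 3*(-4))² = -36 + (-15 - 12)² = -36 + (-27)² = -36 + 729 = 693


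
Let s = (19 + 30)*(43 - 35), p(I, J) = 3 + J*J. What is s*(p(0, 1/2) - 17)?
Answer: -5390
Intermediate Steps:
p(I, J) = 3 + J²
s = 392 (s = 49*8 = 392)
s*(p(0, 1/2) - 17) = 392*((3 + (1/2)²) - 17) = 392*((3 + (½)²) - 17) = 392*((3 + ¼) - 17) = 392*(13/4 - 17) = 392*(-55/4) = -5390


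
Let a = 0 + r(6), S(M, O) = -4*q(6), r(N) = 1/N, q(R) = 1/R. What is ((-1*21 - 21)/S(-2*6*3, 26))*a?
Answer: 21/2 ≈ 10.500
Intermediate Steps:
S(M, O) = -2/3 (S(M, O) = -4/6 = -4*1/6 = -2/3)
a = 1/6 (a = 0 + 1/6 = 1/6 ≈ 0.16667)
((-1*21 - 21)/S(-2*6*3, 26))*a = ((-1*21 - 21)/(-2/3))*(1/6) = ((-21 - 21)*(-3/2))*(1/6) = -42*(-3/2)*(1/6) = 63*(1/6) = 21/2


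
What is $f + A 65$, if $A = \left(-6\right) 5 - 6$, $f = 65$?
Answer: $-2275$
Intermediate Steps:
$A = -36$ ($A = -30 - 6 = -36$)
$f + A 65 = 65 - 2340 = -2275$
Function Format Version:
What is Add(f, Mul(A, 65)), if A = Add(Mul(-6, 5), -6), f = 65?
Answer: -2275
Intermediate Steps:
A = -36 (A = Add(-30, -6) = -36)
Add(f, Mul(A, 65)) = Add(65, Mul(-36, 65)) = Add(65, -2340) = -2275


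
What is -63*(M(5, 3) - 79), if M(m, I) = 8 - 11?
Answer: 5166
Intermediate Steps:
M(m, I) = -3
-63*(M(5, 3) - 79) = -63*(-3 - 79) = -63*(-82) = 5166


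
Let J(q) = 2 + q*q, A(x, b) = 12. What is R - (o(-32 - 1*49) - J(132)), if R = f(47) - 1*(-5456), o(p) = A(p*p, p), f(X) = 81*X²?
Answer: 201799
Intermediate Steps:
o(p) = 12
J(q) = 2 + q²
R = 184385 (R = 81*47² - 1*(-5456) = 81*2209 + 5456 = 178929 + 5456 = 184385)
R - (o(-32 - 1*49) - J(132)) = 184385 - (12 - (2 + 132²)) = 184385 - (12 - (2 + 17424)) = 184385 - (12 - 1*17426) = 184385 - (12 - 17426) = 184385 - 1*(-17414) = 184385 + 17414 = 201799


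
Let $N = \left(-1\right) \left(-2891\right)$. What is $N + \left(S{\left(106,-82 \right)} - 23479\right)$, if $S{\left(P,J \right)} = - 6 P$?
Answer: $-21224$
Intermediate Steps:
$N = 2891$
$N + \left(S{\left(106,-82 \right)} - 23479\right) = 2891 - 24115 = -21224$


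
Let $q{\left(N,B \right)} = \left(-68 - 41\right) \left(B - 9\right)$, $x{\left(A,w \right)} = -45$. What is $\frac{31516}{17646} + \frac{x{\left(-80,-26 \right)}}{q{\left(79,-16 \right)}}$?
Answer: $\frac{8508703}{4808535} \approx 1.7695$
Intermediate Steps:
$q{\left(N,B \right)} = 981 - 109 B$ ($q{\left(N,B \right)} = - 109 \left(-9 + B\right) = 981 - 109 B$)
$\frac{31516}{17646} + \frac{x{\left(-80,-26 \right)}}{q{\left(79,-16 \right)}} = \frac{31516}{17646} - \frac{45}{981 - -1744} = 31516 \cdot \frac{1}{17646} - \frac{45}{981 + 1744} = \frac{15758}{8823} - \frac{45}{2725} = \frac{15758}{8823} - \frac{9}{545} = \frac{8508703}{4808535}$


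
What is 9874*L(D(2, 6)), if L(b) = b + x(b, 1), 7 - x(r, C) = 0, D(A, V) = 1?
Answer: 78992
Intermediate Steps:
x(r, C) = 7 (x(r, C) = 7 - 1*0 = 7 + 0 = 7)
L(b) = 7 + b (L(b) = b + 7 = 7 + b)
9874*L(D(2, 6)) = 9874*(7 + 1) = 9874*8 = 78992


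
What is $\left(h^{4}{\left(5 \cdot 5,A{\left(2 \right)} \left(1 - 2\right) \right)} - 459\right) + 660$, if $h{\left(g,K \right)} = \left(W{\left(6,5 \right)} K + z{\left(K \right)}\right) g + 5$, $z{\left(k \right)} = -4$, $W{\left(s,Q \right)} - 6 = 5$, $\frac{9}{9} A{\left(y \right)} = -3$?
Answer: $283982410201$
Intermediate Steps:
$A{\left(y \right)} = -3$
$W{\left(s,Q \right)} = 11$ ($W{\left(s,Q \right)} = 6 + 5 = 11$)
$h{\left(g,K \right)} = 5 + g \left(-4 + 11 K\right)$ ($h{\left(g,K \right)} = \left(11 K - 4\right) g + 5 = \left(-4 + 11 K\right) g + 5 = g \left(-4 + 11 K\right) + 5 = 5 + g \left(-4 + 11 K\right)$)
$\left(h^{4}{\left(5 \cdot 5,A{\left(2 \right)} \left(1 - 2\right) \right)} - 459\right) + 660 = \left(\left(5 - 4 \cdot 5 \cdot 5 + 11 \left(- 3 \left(1 - 2\right)\right) 5 \cdot 5\right)^{4} - 459\right) + 660 = \left(\left(5 - 100 + 11 \left(\left(-3\right) \left(-1\right)\right) 25\right)^{4} - 459\right) + 660 = \left(\left(5 - 100 + 11 \cdot 3 \cdot 25\right)^{4} - 459\right) + 660 = \left(\left(5 - 100 + 825\right)^{4} - 459\right) + 660 = \left(730^{4} - 459\right) + 660 = \left(283982410000 - 459\right) + 660 = 283982409541 + 660 = 283982410201$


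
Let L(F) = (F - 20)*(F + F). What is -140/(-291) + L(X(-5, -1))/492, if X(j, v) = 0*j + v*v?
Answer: 9637/23862 ≈ 0.40386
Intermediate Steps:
X(j, v) = v**2 (X(j, v) = 0 + v**2 = v**2)
L(F) = 2*F*(-20 + F) (L(F) = (-20 + F)*(2*F) = 2*F*(-20 + F))
-140/(-291) + L(X(-5, -1))/492 = -140/(-291) + (2*(-1)**2*(-20 + (-1)**2))/492 = -140*(-1/291) + (2*1*(-20 + 1))*(1/492) = 140/291 + (2*1*(-19))*(1/492) = 140/291 - 38*1/492 = 140/291 - 19/246 = 9637/23862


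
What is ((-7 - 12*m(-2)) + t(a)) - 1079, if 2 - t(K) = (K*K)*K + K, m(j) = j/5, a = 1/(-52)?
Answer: -758707243/703040 ≈ -1079.2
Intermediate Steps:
a = -1/52 ≈ -0.019231
m(j) = j/5 (m(j) = j*(⅕) = j/5)
t(K) = 2 - K - K³ (t(K) = 2 - ((K*K)*K + K) = 2 - (K²*K + K) = 2 - (K³ + K) = 2 - (K + K³) = 2 + (-K - K³) = 2 - K - K³)
((-7 - 12*m(-2)) + t(a)) - 1079 = ((-7 - 12*(-2)/5) + (2 - 1*(-1/52) - (-1/52)³)) - 1079 = ((-7 - 12*(-⅖)) + (2 + 1/52 - 1*(-1/140608))) - 1079 = ((-7 + 24/5) + (2 + 1/52 + 1/140608)) - 1079 = (-11/5 + 283921/140608) - 1079 = -127083/703040 - 1079 = -758707243/703040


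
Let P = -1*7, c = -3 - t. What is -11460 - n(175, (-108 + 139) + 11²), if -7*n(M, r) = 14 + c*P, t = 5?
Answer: -11450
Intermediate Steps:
c = -8 (c = -3 - 1*5 = -3 - 5 = -8)
P = -7
n(M, r) = -10 (n(M, r) = -(14 - 8*(-7))/7 = -(14 + 56)/7 = -⅐*70 = -10)
-11460 - n(175, (-108 + 139) + 11²) = -11460 - 1*(-10) = -11460 + 10 = -11450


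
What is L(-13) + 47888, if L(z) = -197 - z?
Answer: 47704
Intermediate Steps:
L(-13) + 47888 = (-197 - 1*(-13)) + 47888 = (-197 + 13) + 47888 = -184 + 47888 = 47704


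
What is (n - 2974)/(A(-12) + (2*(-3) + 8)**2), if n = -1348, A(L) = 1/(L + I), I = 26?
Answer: -60508/57 ≈ -1061.5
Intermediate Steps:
A(L) = 1/(26 + L) (A(L) = 1/(L + 26) = 1/(26 + L))
(n - 2974)/(A(-12) + (2*(-3) + 8)**2) = (-1348 - 2974)/(1/(26 - 12) + (2*(-3) + 8)**2) = -4322/(1/14 + (-6 + 8)**2) = -4322/(1/14 + 2**2) = -4322/(1/14 + 4) = -4322/57/14 = -4322*14/57 = -60508/57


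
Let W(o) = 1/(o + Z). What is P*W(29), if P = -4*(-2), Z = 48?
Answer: 8/77 ≈ 0.10390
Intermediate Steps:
P = 8
W(o) = 1/(48 + o) (W(o) = 1/(o + 48) = 1/(48 + o))
P*W(29) = 8/(48 + 29) = 8/77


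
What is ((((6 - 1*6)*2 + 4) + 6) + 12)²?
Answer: 484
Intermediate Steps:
((((6 - 1*6)*2 + 4) + 6) + 12)² = ((((6 - 6)*2 + 4) + 6) + 12)² = (((0*2 + 4) + 6) + 12)² = (((0 + 4) + 6) + 12)² = ((4 + 6) + 12)² = (10 + 12)² = 22² = 484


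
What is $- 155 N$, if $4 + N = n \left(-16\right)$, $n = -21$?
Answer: $-51460$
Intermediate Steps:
$N = 332$ ($N = -4 - -336 = -4 + 336 = 332$)
$- 155 N = \left(-155\right) 332 = -51460$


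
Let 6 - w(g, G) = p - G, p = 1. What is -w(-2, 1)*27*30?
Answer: -4860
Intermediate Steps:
w(g, G) = 5 + G (w(g, G) = 6 - (1 - G) = 6 + (-1 + G) = 5 + G)
-w(-2, 1)*27*30 = -(5 + 1)*27*30 = -6*27*30 = -162*30 = -1*4860 = -4860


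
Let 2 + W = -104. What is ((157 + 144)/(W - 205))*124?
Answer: -37324/311 ≈ -120.01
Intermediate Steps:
W = -106 (W = -2 - 104 = -106)
((157 + 144)/(W - 205))*124 = ((157 + 144)/(-106 - 205))*124 = (301/(-311))*124 = (301*(-1/311))*124 = -301/311*124 = -37324/311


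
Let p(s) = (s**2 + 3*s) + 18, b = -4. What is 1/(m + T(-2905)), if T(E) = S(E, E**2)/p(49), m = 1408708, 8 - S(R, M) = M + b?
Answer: 2566/3606305715 ≈ 7.1153e-7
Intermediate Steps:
S(R, M) = 12 - M (S(R, M) = 8 - (M - 4) = 8 - (-4 + M) = 8 + (4 - M) = 12 - M)
p(s) = 18 + s**2 + 3*s
T(E) = 6/1283 - E**2/2566 (T(E) = (12 - E**2)/(18 + 49**2 + 3*49) = (12 - E**2)/(18 + 2401 + 147) = (12 - E**2)/2566 = (12 - E**2)*(1/2566) = 6/1283 - E**2/2566)
1/(m + T(-2905)) = 1/(1408708 + (6/1283 - 1/2566*(-2905)**2)) = 1/(1408708 + (6/1283 - 1/2566*8439025)) = 1/(1408708 + (6/1283 - 8439025/2566)) = 1/(1408708 - 8439013/2566) = 1/(3606305715/2566) = 2566/3606305715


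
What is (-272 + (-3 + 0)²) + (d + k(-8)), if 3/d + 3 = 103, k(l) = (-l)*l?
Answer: -32697/100 ≈ -326.97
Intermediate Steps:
k(l) = -l²
d = 3/100 (d = 3/(-3 + 103) = 3/100 ≈ 0.030000)
(-272 + (-3 + 0)²) + (d + k(-8)) = (-272 + (-3 + 0)²) + (3/100 - 1*(-8)²) = (-272 + (-3)²) + (3/100 - 1*64) = (-272 + 9) + (3/100 - 64) = -263 - 6397/100 = -32697/100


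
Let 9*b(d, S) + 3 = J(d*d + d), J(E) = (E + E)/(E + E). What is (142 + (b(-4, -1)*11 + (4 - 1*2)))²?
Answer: 1623076/81 ≈ 20038.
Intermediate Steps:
J(E) = 1 (J(E) = (2*E)/((2*E)) = (2*E)*(1/(2*E)) = 1)
b(d, S) = -2/9 (b(d, S) = -⅓ + (⅑)*1 = -⅓ + ⅑ = -2/9)
(142 + (b(-4, -1)*11 + (4 - 1*2)))² = (142 + (-2/9*11 + (4 - 1*2)))² = (142 + (-22/9 + (4 - 2)))² = (142 + (-22/9 + 2))² = (142 - 4/9)² = (1274/9)² = 1623076/81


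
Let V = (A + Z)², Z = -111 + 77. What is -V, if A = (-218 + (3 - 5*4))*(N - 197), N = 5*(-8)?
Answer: -3098146921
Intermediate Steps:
N = -40
Z = -34
A = 55695 (A = (-218 + (3 - 5*4))*(-40 - 197) = (-218 + (3 - 20))*(-237) = (-218 - 17)*(-237) = -235*(-237) = 55695)
V = 3098146921 (V = (55695 - 34)² = 55661² = 3098146921)
-V = -1*3098146921 = -3098146921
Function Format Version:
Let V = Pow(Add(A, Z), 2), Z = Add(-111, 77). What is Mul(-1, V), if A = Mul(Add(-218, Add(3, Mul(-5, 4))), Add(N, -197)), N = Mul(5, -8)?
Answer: -3098146921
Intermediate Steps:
N = -40
Z = -34
A = 55695 (A = Mul(Add(-218, Add(3, Mul(-5, 4))), Add(-40, -197)) = Mul(Add(-218, Add(3, -20)), -237) = Mul(Add(-218, -17), -237) = Mul(-235, -237) = 55695)
V = 3098146921 (V = Pow(Add(55695, -34), 2) = Pow(55661, 2) = 3098146921)
Mul(-1, V) = Mul(-1, 3098146921) = -3098146921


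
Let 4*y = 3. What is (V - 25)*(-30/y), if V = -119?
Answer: 5760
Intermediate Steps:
y = ¾ (y = (¼)*3 = ¾ ≈ 0.75000)
(V - 25)*(-30/y) = (-119 - 25)*(-30/¾) = -(-4320)*4/3 = -144*(-40) = 5760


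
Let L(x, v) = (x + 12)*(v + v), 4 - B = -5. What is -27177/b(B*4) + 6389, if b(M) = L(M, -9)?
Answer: 1849091/288 ≈ 6420.5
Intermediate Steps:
B = 9 (B = 4 - 1*(-5) = 4 + 5 = 9)
L(x, v) = 2*v*(12 + x) (L(x, v) = (12 + x)*(2*v) = 2*v*(12 + x))
b(M) = -216 - 18*M (b(M) = 2*(-9)*(12 + M) = -216 - 18*M)
-27177/b(B*4) + 6389 = -27177/(-216 - 162*4) + 6389 = -27177/(-216 - 18*36) + 6389 = -27177/(-216 - 648) + 6389 = -27177/(-864) + 6389 = -27177*(-1/864) + 6389 = 9059/288 + 6389 = 1849091/288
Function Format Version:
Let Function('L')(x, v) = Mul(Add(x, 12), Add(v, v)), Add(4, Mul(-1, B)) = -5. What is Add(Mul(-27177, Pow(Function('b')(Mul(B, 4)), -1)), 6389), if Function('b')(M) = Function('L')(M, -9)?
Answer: Rational(1849091, 288) ≈ 6420.5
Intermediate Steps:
B = 9 (B = Add(4, Mul(-1, -5)) = Add(4, 5) = 9)
Function('L')(x, v) = Mul(2, v, Add(12, x)) (Function('L')(x, v) = Mul(Add(12, x), Mul(2, v)) = Mul(2, v, Add(12, x)))
Function('b')(M) = Add(-216, Mul(-18, M)) (Function('b')(M) = Mul(2, -9, Add(12, M)) = Add(-216, Mul(-18, M)))
Add(Mul(-27177, Pow(Function('b')(Mul(B, 4)), -1)), 6389) = Add(Mul(-27177, Pow(Add(-216, Mul(-18, Mul(9, 4))), -1)), 6389) = Add(Mul(-27177, Pow(Add(-216, Mul(-18, 36)), -1)), 6389) = Add(Mul(-27177, Pow(Add(-216, -648), -1)), 6389) = Add(Mul(-27177, Pow(-864, -1)), 6389) = Add(Mul(-27177, Rational(-1, 864)), 6389) = Add(Rational(9059, 288), 6389) = Rational(1849091, 288)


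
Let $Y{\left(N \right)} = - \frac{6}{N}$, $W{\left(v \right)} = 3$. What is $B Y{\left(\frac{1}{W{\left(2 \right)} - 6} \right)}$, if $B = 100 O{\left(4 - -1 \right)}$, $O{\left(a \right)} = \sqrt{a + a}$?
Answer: $1800 \sqrt{10} \approx 5692.1$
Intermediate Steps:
$O{\left(a \right)} = \sqrt{2} \sqrt{a}$ ($O{\left(a \right)} = \sqrt{2 a} = \sqrt{2} \sqrt{a}$)
$B = 100 \sqrt{10}$ ($B = 100 \sqrt{2} \sqrt{4 - -1} = 100 \sqrt{2} \sqrt{4 + 1} = 100 \sqrt{2} \sqrt{5} = 100 \sqrt{10} \approx 316.23$)
$B Y{\left(\frac{1}{W{\left(2 \right)} - 6} \right)} = 100 \sqrt{10} \left(- \frac{6}{\frac{1}{3 - 6}}\right) = 100 \sqrt{10} \left(- \frac{6}{\frac{1}{-3}}\right) = 100 \sqrt{10} \left(- \frac{6}{- \frac{1}{3}}\right) = 100 \sqrt{10} \left(\left(-6\right) \left(-3\right)\right) = 100 \sqrt{10} \cdot 18 = 1800 \sqrt{10}$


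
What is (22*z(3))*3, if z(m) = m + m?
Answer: 396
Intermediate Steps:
z(m) = 2*m
(22*z(3))*3 = (22*(2*3))*3 = (22*6)*3 = 132*3 = 396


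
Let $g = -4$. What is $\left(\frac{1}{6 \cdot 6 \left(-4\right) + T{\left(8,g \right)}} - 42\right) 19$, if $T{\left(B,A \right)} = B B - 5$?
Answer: $- \frac{67849}{85} \approx -798.22$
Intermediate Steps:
$T{\left(B,A \right)} = -5 + B^{2}$ ($T{\left(B,A \right)} = B^{2} - 5 = -5 + B^{2}$)
$\left(\frac{1}{6 \cdot 6 \left(-4\right) + T{\left(8,g \right)}} - 42\right) 19 = \left(\frac{1}{6 \cdot 6 \left(-4\right) - \left(5 - 8^{2}\right)} - 42\right) 19 = \left(\frac{1}{36 \left(-4\right) + \left(-5 + 64\right)} - 42\right) 19 = \left(\frac{1}{-144 + 59} - 42\right) 19 = \left(\frac{1}{-85} - 42\right) 19 = \left(- \frac{1}{85} - 42\right) 19 = \left(- \frac{3571}{85}\right) 19 = - \frac{67849}{85}$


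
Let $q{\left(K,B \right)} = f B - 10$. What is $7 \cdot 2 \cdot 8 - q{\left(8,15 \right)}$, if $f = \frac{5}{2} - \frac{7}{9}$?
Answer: $\frac{577}{6} \approx 96.167$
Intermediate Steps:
$f = \frac{31}{18}$ ($f = 5 \cdot \frac{1}{2} - \frac{7}{9} = \frac{5}{2} - \frac{7}{9} = \frac{31}{18} \approx 1.7222$)
$q{\left(K,B \right)} = -10 + \frac{31 B}{18}$ ($q{\left(K,B \right)} = \frac{31 B}{18} - 10 = -10 + \frac{31 B}{18}$)
$7 \cdot 2 \cdot 8 - q{\left(8,15 \right)} = 7 \cdot 2 \cdot 8 - \left(-10 + \frac{31}{18} \cdot 15\right) = 14 \cdot 8 - \left(-10 + \frac{155}{6}\right) = 112 - \frac{95}{6} = \frac{577}{6}$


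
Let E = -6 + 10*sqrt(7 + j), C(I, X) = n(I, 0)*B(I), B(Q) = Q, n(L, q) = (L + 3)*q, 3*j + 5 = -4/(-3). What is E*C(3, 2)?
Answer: 0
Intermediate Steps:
j = -11/9 (j = -5/3 + (-4/(-3))/3 = -5/3 + (-4*(-1/3))/3 = -5/3 + (1/3)*(4/3) = -5/3 + 4/9 = -11/9 ≈ -1.2222)
n(L, q) = q*(3 + L) (n(L, q) = (3 + L)*q = q*(3 + L))
C(I, X) = 0 (C(I, X) = (0*(3 + I))*I = 0*I = 0)
E = -6 + 20*sqrt(13)/3 (E = -6 + 10*sqrt(7 - 11/9) = -6 + 10*sqrt(52/9) = -6 + 10*(2*sqrt(13)/3) = -6 + 20*sqrt(13)/3 ≈ 18.037)
E*C(3, 2) = (-6 + 20*sqrt(13)/3)*0 = 0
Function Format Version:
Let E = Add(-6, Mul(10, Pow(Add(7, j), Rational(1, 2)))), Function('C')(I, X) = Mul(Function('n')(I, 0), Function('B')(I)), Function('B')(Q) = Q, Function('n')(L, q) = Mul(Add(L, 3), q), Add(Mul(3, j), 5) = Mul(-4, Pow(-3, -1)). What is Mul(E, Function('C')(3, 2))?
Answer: 0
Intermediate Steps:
j = Rational(-11, 9) (j = Add(Rational(-5, 3), Mul(Rational(1, 3), Mul(-4, Pow(-3, -1)))) = Add(Rational(-5, 3), Mul(Rational(1, 3), Mul(-4, Rational(-1, 3)))) = Add(Rational(-5, 3), Mul(Rational(1, 3), Rational(4, 3))) = Add(Rational(-5, 3), Rational(4, 9)) = Rational(-11, 9) ≈ -1.2222)
Function('n')(L, q) = Mul(q, Add(3, L)) (Function('n')(L, q) = Mul(Add(3, L), q) = Mul(q, Add(3, L)))
Function('C')(I, X) = 0 (Function('C')(I, X) = Mul(Mul(0, Add(3, I)), I) = Mul(0, I) = 0)
E = Add(-6, Mul(Rational(20, 3), Pow(13, Rational(1, 2)))) (E = Add(-6, Mul(10, Pow(Add(7, Rational(-11, 9)), Rational(1, 2)))) = Add(-6, Mul(10, Pow(Rational(52, 9), Rational(1, 2)))) = Add(-6, Mul(10, Mul(Rational(2, 3), Pow(13, Rational(1, 2))))) = Add(-6, Mul(Rational(20, 3), Pow(13, Rational(1, 2)))) ≈ 18.037)
Mul(E, Function('C')(3, 2)) = Mul(Add(-6, Mul(Rational(20, 3), Pow(13, Rational(1, 2)))), 0) = 0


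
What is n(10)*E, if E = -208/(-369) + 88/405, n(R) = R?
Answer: 25936/3321 ≈ 7.8097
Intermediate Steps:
E = 12968/16605 (E = -208*(-1/369) + 88*(1/405) = 208/369 + 88/405 = 12968/16605 ≈ 0.78097)
n(10)*E = 10*(12968/16605) = 25936/3321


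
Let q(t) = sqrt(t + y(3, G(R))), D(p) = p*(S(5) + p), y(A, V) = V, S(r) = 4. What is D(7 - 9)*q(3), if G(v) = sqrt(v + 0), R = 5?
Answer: -4*sqrt(3 + sqrt(5)) ≈ -9.1530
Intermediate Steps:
G(v) = sqrt(v)
D(p) = p*(4 + p)
q(t) = sqrt(t + sqrt(5))
D(7 - 9)*q(3) = ((7 - 9)*(4 + (7 - 9)))*sqrt(3 + sqrt(5)) = (-2*(4 - 2))*sqrt(3 + sqrt(5)) = (-2*2)*sqrt(3 + sqrt(5)) = -4*sqrt(3 + sqrt(5))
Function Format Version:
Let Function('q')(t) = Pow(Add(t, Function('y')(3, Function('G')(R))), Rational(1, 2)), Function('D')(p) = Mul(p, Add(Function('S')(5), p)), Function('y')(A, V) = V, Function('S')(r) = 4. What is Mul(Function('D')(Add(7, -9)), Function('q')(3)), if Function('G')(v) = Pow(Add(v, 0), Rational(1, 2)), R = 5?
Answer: Mul(-4, Pow(Add(3, Pow(5, Rational(1, 2))), Rational(1, 2))) ≈ -9.1530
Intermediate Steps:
Function('G')(v) = Pow(v, Rational(1, 2))
Function('D')(p) = Mul(p, Add(4, p))
Function('q')(t) = Pow(Add(t, Pow(5, Rational(1, 2))), Rational(1, 2))
Mul(Function('D')(Add(7, -9)), Function('q')(3)) = Mul(Mul(Add(7, -9), Add(4, Add(7, -9))), Pow(Add(3, Pow(5, Rational(1, 2))), Rational(1, 2))) = Mul(Mul(-2, Add(4, -2)), Pow(Add(3, Pow(5, Rational(1, 2))), Rational(1, 2))) = Mul(Mul(-2, 2), Pow(Add(3, Pow(5, Rational(1, 2))), Rational(1, 2))) = Mul(-4, Pow(Add(3, Pow(5, Rational(1, 2))), Rational(1, 2)))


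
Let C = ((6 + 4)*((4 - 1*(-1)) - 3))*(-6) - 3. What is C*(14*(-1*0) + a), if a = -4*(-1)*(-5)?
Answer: 2460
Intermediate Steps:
a = -20 (a = 4*(-5) = -20)
C = -123 (C = (10*((4 + 1) - 3))*(-6) - 3 = (10*(5 - 3))*(-6) - 3 = (10*2)*(-6) - 3 = 20*(-6) - 3 = -120 - 3 = -123)
C*(14*(-1*0) + a) = -123*(14*(-1*0) - 20) = -123*(14*0 - 20) = -123*(0 - 20) = -123*(-20) = 2460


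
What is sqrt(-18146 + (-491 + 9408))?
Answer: I*sqrt(9229) ≈ 96.068*I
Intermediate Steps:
sqrt(-18146 + (-491 + 9408)) = sqrt(-18146 + 8917) = sqrt(-9229) = I*sqrt(9229)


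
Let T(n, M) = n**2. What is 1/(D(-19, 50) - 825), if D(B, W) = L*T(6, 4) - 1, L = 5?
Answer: -1/646 ≈ -0.0015480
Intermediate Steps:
D(B, W) = 179 (D(B, W) = 5*6**2 - 1 = 5*36 - 1 = 180 - 1 = 179)
1/(D(-19, 50) - 825) = 1/(179 - 825) = 1/(-646) = -1/646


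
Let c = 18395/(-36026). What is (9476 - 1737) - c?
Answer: 278823609/36026 ≈ 7739.5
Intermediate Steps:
c = -18395/36026 (c = 18395*(-1/36026) = -18395/36026 ≈ -0.51060)
(9476 - 1737) - c = (9476 - 1737) - 1*(-18395/36026) = 7739 + 18395/36026 = 278823609/36026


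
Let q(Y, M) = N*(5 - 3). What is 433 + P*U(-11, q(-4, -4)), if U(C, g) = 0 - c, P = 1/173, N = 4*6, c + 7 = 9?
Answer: 74907/173 ≈ 432.99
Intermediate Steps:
c = 2 (c = -7 + 9 = 2)
N = 24
q(Y, M) = 48 (q(Y, M) = 24*(5 - 3) = 24*2 = 48)
P = 1/173 ≈ 0.0057803
U(C, g) = -2 (U(C, g) = 0 - 1*2 = 0 - 2 = -2)
433 + P*U(-11, q(-4, -4)) = 433 + (1/173)*(-2) = 433 - 2/173 = 74907/173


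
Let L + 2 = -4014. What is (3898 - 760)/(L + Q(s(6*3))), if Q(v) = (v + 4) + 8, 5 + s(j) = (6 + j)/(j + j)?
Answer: -9414/12025 ≈ -0.78287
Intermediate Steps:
L = -4016 (L = -2 - 4014 = -4016)
s(j) = -5 + (6 + j)/(2*j) (s(j) = -5 + (6 + j)/(j + j) = -5 + (6 + j)/((2*j)) = -5 + (6 + j)*(1/(2*j)) = -5 + (6 + j)/(2*j))
Q(v) = 12 + v (Q(v) = (4 + v) + 8 = 12 + v)
(3898 - 760)/(L + Q(s(6*3))) = (3898 - 760)/(-4016 + (12 + (-9/2 + 3/((6*3))))) = 3138/(-4016 + (12 + (-9/2 + 3/18))) = 3138/(-4016 + (12 + (-9/2 + 3*(1/18)))) = 3138/(-4016 + (12 + (-9/2 + 1/6))) = 3138/(-4016 + (12 - 13/3)) = 3138/(-4016 + 23/3) = 3138/(-12025/3) = 3138*(-3/12025) = -9414/12025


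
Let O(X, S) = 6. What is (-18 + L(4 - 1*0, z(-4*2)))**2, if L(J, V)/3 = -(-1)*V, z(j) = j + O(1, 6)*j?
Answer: 34596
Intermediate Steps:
z(j) = 7*j (z(j) = j + 6*j = 7*j)
L(J, V) = 3*V (L(J, V) = 3*(-(-1)*V) = 3*V)
(-18 + L(4 - 1*0, z(-4*2)))**2 = (-18 + 3*(7*(-4*2)))**2 = (-18 + 3*(7*(-8)))**2 = (-18 + 3*(-56))**2 = (-18 - 168)**2 = (-186)**2 = 34596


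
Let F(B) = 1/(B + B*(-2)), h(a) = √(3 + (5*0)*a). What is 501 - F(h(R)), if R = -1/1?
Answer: 501 + √3/3 ≈ 501.58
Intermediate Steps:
R = -1 (R = -1*1 = -1)
h(a) = √3 (h(a) = √(3 + 0*a) = √(3 + 0) = √3)
F(B) = -1/B (F(B) = 1/(B - 2*B) = 1/(-B) = -1/B)
501 - F(h(R)) = 501 - (-1)/(√3) = 501 - (-1)*√3/3 = 501 + √3/3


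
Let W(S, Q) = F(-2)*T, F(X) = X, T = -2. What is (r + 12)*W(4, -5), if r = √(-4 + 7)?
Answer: 48 + 4*√3 ≈ 54.928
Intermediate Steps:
W(S, Q) = 4 (W(S, Q) = -2*(-2) = 4)
r = √3 ≈ 1.7320
(r + 12)*W(4, -5) = (√3 + 12)*4 = (12 + √3)*4 = 48 + 4*√3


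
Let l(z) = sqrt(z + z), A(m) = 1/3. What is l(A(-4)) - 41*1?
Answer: -41 + sqrt(6)/3 ≈ -40.183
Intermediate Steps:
A(m) = 1/3 (A(m) = 1*(1/3) = 1/3)
l(z) = sqrt(2)*sqrt(z) (l(z) = sqrt(2*z) = sqrt(2)*sqrt(z))
l(A(-4)) - 41*1 = sqrt(2)*sqrt(1/3) - 41*1 = sqrt(2)*(sqrt(3)/3) - 41 = sqrt(6)/3 - 41 = -41 + sqrt(6)/3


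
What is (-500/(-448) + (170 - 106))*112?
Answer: 7293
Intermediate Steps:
(-500/(-448) + (170 - 106))*112 = (-500*(-1/448) + 64)*112 = (125/112 + 64)*112 = (7293/112)*112 = 7293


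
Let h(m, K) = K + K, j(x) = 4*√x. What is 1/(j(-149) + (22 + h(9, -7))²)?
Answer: 4/405 - I*√149/1620 ≈ 0.0098765 - 0.0075349*I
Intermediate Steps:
h(m, K) = 2*K
1/(j(-149) + (22 + h(9, -7))²) = 1/(4*√(-149) + (22 + 2*(-7))²) = 1/(4*(I*√149) + (22 - 14)²) = 1/(4*I*√149 + 8²) = 1/(4*I*√149 + 64) = 1/(64 + 4*I*√149)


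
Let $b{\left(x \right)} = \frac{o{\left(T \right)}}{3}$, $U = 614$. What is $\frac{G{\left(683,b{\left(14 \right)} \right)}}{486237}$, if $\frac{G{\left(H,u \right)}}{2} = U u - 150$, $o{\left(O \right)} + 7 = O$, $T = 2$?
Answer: $- \frac{7040}{1458711} \approx -0.0048262$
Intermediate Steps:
$o{\left(O \right)} = -7 + O$
$b{\left(x \right)} = - \frac{5}{3}$ ($b{\left(x \right)} = \frac{-7 + 2}{3} = \left(-5\right) \frac{1}{3} = - \frac{5}{3}$)
$G{\left(H,u \right)} = -300 + 1228 u$ ($G{\left(H,u \right)} = 2 \left(614 u - 150\right) = 2 \left(-150 + 614 u\right) = -300 + 1228 u$)
$\frac{G{\left(683,b{\left(14 \right)} \right)}}{486237} = \frac{-300 + 1228 \left(- \frac{5}{3}\right)}{486237} = \left(-300 - \frac{6140}{3}\right) \frac{1}{486237} = \left(- \frac{7040}{3}\right) \frac{1}{486237} = - \frac{7040}{1458711}$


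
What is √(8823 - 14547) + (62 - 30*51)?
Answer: -1468 + 6*I*√159 ≈ -1468.0 + 75.657*I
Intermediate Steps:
√(8823 - 14547) + (62 - 30*51) = √(-5724) + (62 - 1530) = 6*I*√159 - 1468 = -1468 + 6*I*√159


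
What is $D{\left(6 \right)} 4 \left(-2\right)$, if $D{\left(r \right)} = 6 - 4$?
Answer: $-16$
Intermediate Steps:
$D{\left(r \right)} = 2$ ($D{\left(r \right)} = 6 - 4 = 2$)
$D{\left(6 \right)} 4 \left(-2\right) = 2 \cdot 4 \left(-2\right) = 8 \left(-2\right) = -16$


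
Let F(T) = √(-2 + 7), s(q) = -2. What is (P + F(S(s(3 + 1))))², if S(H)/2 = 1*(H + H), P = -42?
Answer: (42 - √5)² ≈ 1581.2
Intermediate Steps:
S(H) = 4*H (S(H) = 2*(1*(H + H)) = 2*(1*(2*H)) = 2*(2*H) = 4*H)
F(T) = √5
(P + F(S(s(3 + 1))))² = (-42 + √5)²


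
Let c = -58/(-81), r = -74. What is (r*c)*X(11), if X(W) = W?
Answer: -47212/81 ≈ -582.86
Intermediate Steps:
c = 58/81 (c = -58*(-1/81) = 58/81 ≈ 0.71605)
(r*c)*X(11) = -74*58/81*11 = -4292/81*11 = -47212/81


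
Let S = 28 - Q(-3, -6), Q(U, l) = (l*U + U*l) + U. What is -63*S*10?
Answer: 3150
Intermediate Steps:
Q(U, l) = U + 2*U*l (Q(U, l) = (U*l + U*l) + U = 2*U*l + U = U + 2*U*l)
S = -5 (S = 28 - (-3)*(1 + 2*(-6)) = 28 - (-3)*(1 - 12) = 28 - (-3)*(-11) = 28 - 1*33 = 28 - 33 = -5)
-63*S*10 = -63*(-5)*10 = 315*10 = 3150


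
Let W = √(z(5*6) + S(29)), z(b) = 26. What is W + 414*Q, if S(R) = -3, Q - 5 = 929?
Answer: 386676 + √23 ≈ 3.8668e+5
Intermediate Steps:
Q = 934 (Q = 5 + 929 = 934)
W = √23 (W = √(26 - 3) = √23 ≈ 4.7958)
W + 414*Q = √23 + 414*934 = √23 + 386676 = 386676 + √23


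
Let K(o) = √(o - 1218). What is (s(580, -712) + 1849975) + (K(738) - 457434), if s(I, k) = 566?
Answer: 1393107 + 4*I*√30 ≈ 1.3931e+6 + 21.909*I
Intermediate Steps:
K(o) = √(-1218 + o)
(s(580, -712) + 1849975) + (K(738) - 457434) = (566 + 1849975) + (√(-1218 + 738) - 457434) = 1850541 + (√(-480) - 457434) = 1850541 + (4*I*√30 - 457434) = 1850541 + (-457434 + 4*I*√30) = 1393107 + 4*I*√30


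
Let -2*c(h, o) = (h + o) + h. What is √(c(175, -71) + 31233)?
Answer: √124374/2 ≈ 176.33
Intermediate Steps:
c(h, o) = -h - o/2 (c(h, o) = -((h + o) + h)/2 = -(o + 2*h)/2 = -h - o/2)
√(c(175, -71) + 31233) = √((-1*175 - ½*(-71)) + 31233) = √((-175 + 71/2) + 31233) = √(-279/2 + 31233) = √(62187/2) = √124374/2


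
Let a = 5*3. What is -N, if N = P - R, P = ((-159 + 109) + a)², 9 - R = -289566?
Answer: 288350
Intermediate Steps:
R = 289575 (R = 9 - 1*(-289566) = 9 + 289566 = 289575)
a = 15
P = 1225 (P = ((-159 + 109) + 15)² = (-50 + 15)² = (-35)² = 1225)
N = -288350 (N = 1225 - 1*289575 = 1225 - 289575 = -288350)
-N = -1*(-288350) = 288350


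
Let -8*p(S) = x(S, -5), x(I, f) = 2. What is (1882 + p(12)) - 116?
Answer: 7063/4 ≈ 1765.8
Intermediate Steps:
p(S) = -1/4 (p(S) = -1/8*2 = -1/4)
(1882 + p(12)) - 116 = (1882 - 1/4) - 116 = 7527/4 - 116 = 7063/4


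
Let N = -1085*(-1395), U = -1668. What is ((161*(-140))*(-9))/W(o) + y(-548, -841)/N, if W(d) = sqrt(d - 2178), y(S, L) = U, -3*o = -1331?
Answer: -556/504525 - 202860*I*sqrt(129)/473 ≈ -0.001102 - 4871.1*I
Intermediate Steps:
o = 1331/3 (o = -1/3*(-1331) = 1331/3 ≈ 443.67)
y(S, L) = -1668
N = 1513575
W(d) = sqrt(-2178 + d)
((161*(-140))*(-9))/W(o) + y(-548, -841)/N = ((161*(-140))*(-9))/(sqrt(-2178 + 1331/3)) - 1668/1513575 = (-22540*(-9))/(sqrt(-5203/3)) - 1668*1/1513575 = 202860/((11*I*sqrt(129)/3)) - 556/504525 = 202860*(-I*sqrt(129)/473) - 556/504525 = -202860*I*sqrt(129)/473 - 556/504525 = -556/504525 - 202860*I*sqrt(129)/473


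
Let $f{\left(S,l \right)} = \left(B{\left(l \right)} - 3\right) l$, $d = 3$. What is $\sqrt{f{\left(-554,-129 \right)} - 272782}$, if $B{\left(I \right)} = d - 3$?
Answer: $i \sqrt{272395} \approx 521.92 i$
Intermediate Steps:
$B{\left(I \right)} = 0$ ($B{\left(I \right)} = 3 - 3 = 0$)
$f{\left(S,l \right)} = - 3 l$ ($f{\left(S,l \right)} = \left(0 - 3\right) l = - 3 l$)
$\sqrt{f{\left(-554,-129 \right)} - 272782} = \sqrt{\left(-3\right) \left(-129\right) - 272782} = \sqrt{387 - 272782} = \sqrt{-272395} = i \sqrt{272395}$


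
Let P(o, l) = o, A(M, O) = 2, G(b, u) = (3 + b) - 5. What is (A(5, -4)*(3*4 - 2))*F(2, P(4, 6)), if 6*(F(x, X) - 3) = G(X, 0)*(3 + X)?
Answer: 320/3 ≈ 106.67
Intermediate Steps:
G(b, u) = -2 + b
F(x, X) = 3 + (-2 + X)*(3 + X)/6 (F(x, X) = 3 + ((-2 + X)*(3 + X))/6 = 3 + (-2 + X)*(3 + X)/6)
(A(5, -4)*(3*4 - 2))*F(2, P(4, 6)) = (2*(3*4 - 2))*(2 + (⅙)*4 + (⅙)*4²) = (2*(12 - 2))*(2 + ⅔ + (⅙)*16) = (2*10)*(2 + ⅔ + 8/3) = 20*(16/3) = 320/3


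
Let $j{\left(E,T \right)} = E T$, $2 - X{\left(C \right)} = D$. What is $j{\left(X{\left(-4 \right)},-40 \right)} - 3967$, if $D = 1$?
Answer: $-4007$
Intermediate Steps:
$X{\left(C \right)} = 1$ ($X{\left(C \right)} = 2 - 1 = 1$)
$j{\left(X{\left(-4 \right)},-40 \right)} - 3967 = 1 \left(-40\right) - 3967 = -40 - 3967 = -4007$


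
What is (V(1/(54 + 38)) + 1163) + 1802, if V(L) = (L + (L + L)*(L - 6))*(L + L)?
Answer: 577201975/194672 ≈ 2965.0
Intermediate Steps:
V(L) = 2*L*(L + 2*L*(-6 + L)) (V(L) = (L + (2*L)*(-6 + L))*(2*L) = (L + 2*L*(-6 + L))*(2*L) = 2*L*(L + 2*L*(-6 + L)))
(V(1/(54 + 38)) + 1163) + 1802 = ((1/(54 + 38))**2*(-22 + 4/(54 + 38)) + 1163) + 1802 = ((1/92)**2*(-22 + 4/92) + 1163) + 1802 = ((1/92)**2*(-22 + 4*(1/92)) + 1163) + 1802 = ((-22 + 1/23)/8464 + 1163) + 1802 = ((1/8464)*(-505/23) + 1163) + 1802 = (-505/194672 + 1163) + 1802 = 226403031/194672 + 1802 = 577201975/194672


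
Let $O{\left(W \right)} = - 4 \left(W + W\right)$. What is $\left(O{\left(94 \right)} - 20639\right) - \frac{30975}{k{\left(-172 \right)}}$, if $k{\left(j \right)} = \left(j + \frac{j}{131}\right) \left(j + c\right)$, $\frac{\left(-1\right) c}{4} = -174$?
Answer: $- \frac{647538027}{30272} \approx -21391.0$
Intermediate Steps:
$c = 696$ ($c = \left(-4\right) \left(-174\right) = 696$)
$O{\left(W \right)} = - 8 W$ ($O{\left(W \right)} = - 4 \cdot 2 W = - 8 W$)
$k{\left(j \right)} = \frac{132 j \left(696 + j\right)}{131}$ ($k{\left(j \right)} = \left(j + \frac{j}{131}\right) \left(j + 696\right) = \left(j + j \frac{1}{131}\right) \left(696 + j\right) = \left(j + \frac{j}{131}\right) \left(696 + j\right) = \frac{132 j}{131} \left(696 + j\right) = \frac{132 j \left(696 + j\right)}{131}$)
$\left(O{\left(94 \right)} - 20639\right) - \frac{30975}{k{\left(-172 \right)}} = \left(\left(-8\right) 94 - 20639\right) - \frac{30975}{\frac{132}{131} \left(-172\right) \left(696 - 172\right)} = \left(-752 - 20639\right) - \frac{30975}{\frac{132}{131} \left(-172\right) 524} = -21391 - \frac{30975}{-90816} = -21391 - - \frac{10325}{30272} = -21391 + \frac{10325}{30272} = - \frac{647538027}{30272}$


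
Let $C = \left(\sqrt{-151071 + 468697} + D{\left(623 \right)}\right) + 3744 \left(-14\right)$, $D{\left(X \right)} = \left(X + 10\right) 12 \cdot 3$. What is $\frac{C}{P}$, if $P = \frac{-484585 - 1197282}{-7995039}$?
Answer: $- \frac{236877015492}{1681867} + \frac{7995039 \sqrt{317626}}{1681867} \approx -1.3816 \cdot 10^{5}$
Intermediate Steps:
$D{\left(X \right)} = 360 + 36 X$ ($D{\left(X \right)} = \left(10 + X\right) 12 \cdot 3 = \left(120 + 12 X\right) 3 = 360 + 36 X$)
$C = -29628 + \sqrt{317626}$ ($C = \left(\sqrt{-151071 + 468697} + \left(360 + 36 \cdot 623\right)\right) + 3744 \left(-14\right) = \left(\sqrt{317626} + \left(360 + 22428\right)\right) - 52416 = \left(\sqrt{317626} + 22788\right) - 52416 = \left(22788 + \sqrt{317626}\right) - 52416 = -29628 + \sqrt{317626} \approx -29064.0$)
$P = \frac{1681867}{7995039}$ ($P = \left(-1681867\right) \left(- \frac{1}{7995039}\right) = \frac{1681867}{7995039} \approx 0.21036$)
$\frac{C}{P} = \frac{-29628 + \sqrt{317626}}{\frac{1681867}{7995039}} = \left(-29628 + \sqrt{317626}\right) \frac{7995039}{1681867} = - \frac{236877015492}{1681867} + \frac{7995039 \sqrt{317626}}{1681867}$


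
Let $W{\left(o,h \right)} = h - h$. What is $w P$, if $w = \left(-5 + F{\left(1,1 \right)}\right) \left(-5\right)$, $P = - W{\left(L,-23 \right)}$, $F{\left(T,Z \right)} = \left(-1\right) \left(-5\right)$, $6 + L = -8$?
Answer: $0$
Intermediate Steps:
$L = -14$ ($L = -6 - 8 = -14$)
$W{\left(o,h \right)} = 0$
$F{\left(T,Z \right)} = 5$
$P = 0$ ($P = \left(-1\right) 0 = 0$)
$w = 0$ ($w = \left(-5 + 5\right) \left(-5\right) = 0 \left(-5\right) = 0$)
$w P = 0 \cdot 0 = 0$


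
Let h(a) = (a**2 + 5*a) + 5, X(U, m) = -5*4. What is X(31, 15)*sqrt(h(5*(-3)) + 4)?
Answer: -20*sqrt(159) ≈ -252.19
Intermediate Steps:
X(U, m) = -20
h(a) = 5 + a**2 + 5*a
X(31, 15)*sqrt(h(5*(-3)) + 4) = -20*sqrt((5 + (5*(-3))**2 + 5*(5*(-3))) + 4) = -20*sqrt((5 + (-15)**2 + 5*(-15)) + 4) = -20*sqrt((5 + 225 - 75) + 4) = -20*sqrt(155 + 4) = -20*sqrt(159)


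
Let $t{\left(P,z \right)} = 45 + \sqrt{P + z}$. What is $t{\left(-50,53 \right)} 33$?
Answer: $1485 + 33 \sqrt{3} \approx 1542.2$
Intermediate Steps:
$t{\left(-50,53 \right)} 33 = \left(45 + \sqrt{-50 + 53}\right) 33 = \left(45 + \sqrt{3}\right) 33 = 1485 + 33 \sqrt{3}$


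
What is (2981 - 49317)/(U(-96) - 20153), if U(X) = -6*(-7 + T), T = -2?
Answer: 46336/20099 ≈ 2.3054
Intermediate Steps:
U(X) = 54 (U(X) = -6*(-7 - 2) = -6*(-9) = 54)
(2981 - 49317)/(U(-96) - 20153) = (2981 - 49317)/(54 - 20153) = -46336/(-20099) = -46336*(-1/20099) = 46336/20099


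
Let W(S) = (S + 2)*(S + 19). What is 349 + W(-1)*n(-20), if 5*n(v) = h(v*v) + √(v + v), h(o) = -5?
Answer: 331 + 36*I*√10/5 ≈ 331.0 + 22.768*I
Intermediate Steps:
W(S) = (2 + S)*(19 + S)
n(v) = -1 + √2*√v/5 (n(v) = (-5 + √(v + v))/5 = (-5 + √(2*v))/5 = (-5 + √2*√v)/5 = -1 + √2*√v/5)
349 + W(-1)*n(-20) = 349 + (38 + (-1)² + 21*(-1))*(-1 + √2*√(-20)/5) = 349 + (38 + 1 - 21)*(-1 + √2*(2*I*√5)/5) = 349 + 18*(-1 + 2*I*√10/5) = 349 + (-18 + 36*I*√10/5) = 331 + 36*I*√10/5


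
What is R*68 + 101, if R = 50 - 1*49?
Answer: 169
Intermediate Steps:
R = 1 (R = 50 - 49 = 1)
R*68 + 101 = 1*68 + 101 = 68 + 101 = 169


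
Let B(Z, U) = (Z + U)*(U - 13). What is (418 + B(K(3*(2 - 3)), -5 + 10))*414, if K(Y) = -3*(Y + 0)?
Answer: 126684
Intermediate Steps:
K(Y) = -3*Y
B(Z, U) = (-13 + U)*(U + Z) (B(Z, U) = (U + Z)*(-13 + U) = (-13 + U)*(U + Z))
(418 + B(K(3*(2 - 3)), -5 + 10))*414 = (418 + ((-5 + 10)² - 13*(-5 + 10) - (-39)*3*(2 - 3) + (-5 + 10)*(-9*(2 - 3))))*414 = (418 + (5² - 13*5 - (-39)*3*(-1) + 5*(-9*(-1))))*414 = (418 + (25 - 65 - (-39)*(-3) + 5*(-3*(-3))))*414 = (418 + (25 - 65 - 13*9 + 5*9))*414 = (418 + (25 - 65 - 117 + 45))*414 = (418 - 112)*414 = 306*414 = 126684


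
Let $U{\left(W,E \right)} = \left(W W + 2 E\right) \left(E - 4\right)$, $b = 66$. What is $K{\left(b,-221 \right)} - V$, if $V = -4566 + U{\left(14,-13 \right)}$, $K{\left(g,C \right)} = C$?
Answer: $7235$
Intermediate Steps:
$U{\left(W,E \right)} = \left(-4 + E\right) \left(W^{2} + 2 E\right)$ ($U{\left(W,E \right)} = \left(W^{2} + 2 E\right) \left(-4 + E\right) = \left(-4 + E\right) \left(W^{2} + 2 E\right)$)
$V = -7456$ ($V = -4566 - \left(-104 - 338 + 3332\right) = -4566 + \left(104 - 784 + 2 \cdot 169 - 2548\right) = -4566 + \left(104 - 784 + 338 - 2548\right) = -4566 - 2890 = -7456$)
$K{\left(b,-221 \right)} - V = -221 - -7456 = -221 + 7456 = 7235$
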